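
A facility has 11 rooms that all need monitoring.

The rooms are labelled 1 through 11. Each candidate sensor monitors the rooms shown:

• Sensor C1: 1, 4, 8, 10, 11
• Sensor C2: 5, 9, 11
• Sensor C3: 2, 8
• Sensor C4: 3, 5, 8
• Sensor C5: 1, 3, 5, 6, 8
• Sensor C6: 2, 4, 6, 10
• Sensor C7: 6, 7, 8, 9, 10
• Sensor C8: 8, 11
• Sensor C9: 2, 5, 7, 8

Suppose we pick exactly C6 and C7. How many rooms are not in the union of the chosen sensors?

4

Union of C6, C7 = {2, 4, 6, 7, 8, 9, 10}.
Not covered: 1, 3, 5, 11 — 4 rooms.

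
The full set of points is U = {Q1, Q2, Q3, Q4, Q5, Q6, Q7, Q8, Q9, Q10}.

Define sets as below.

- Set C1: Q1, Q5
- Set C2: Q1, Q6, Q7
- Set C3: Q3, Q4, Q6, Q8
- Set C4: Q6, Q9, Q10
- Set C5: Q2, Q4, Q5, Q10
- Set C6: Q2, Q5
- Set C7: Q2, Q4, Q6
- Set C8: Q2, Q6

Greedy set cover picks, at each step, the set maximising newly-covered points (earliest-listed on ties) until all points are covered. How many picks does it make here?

Greedy: pick C3 (covers 4 new) → pick C5 (covers 3 new) → pick C2 (covers 2 new) → pick C4 (covers 1 new). Total picks: 4.

4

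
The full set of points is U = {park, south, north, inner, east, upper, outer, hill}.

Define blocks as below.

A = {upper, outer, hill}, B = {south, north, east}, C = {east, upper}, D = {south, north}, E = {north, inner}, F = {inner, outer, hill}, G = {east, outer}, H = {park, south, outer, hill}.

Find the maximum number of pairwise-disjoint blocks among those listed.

C, D, F are pairwise disjoint (C={east,upper}; D={south,north}; F={inner,outer,hill}).
Every remaining block overlaps one of these, and no 4 of the listed blocks are pairwise disjoint, so 3 is the maximum.

3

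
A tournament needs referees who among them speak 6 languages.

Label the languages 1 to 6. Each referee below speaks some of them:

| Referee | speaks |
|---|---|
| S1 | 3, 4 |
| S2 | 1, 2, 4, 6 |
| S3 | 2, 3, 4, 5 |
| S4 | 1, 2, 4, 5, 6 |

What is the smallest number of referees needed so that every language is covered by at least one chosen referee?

2

S3 and S4 together: S3 ∪ S4 = {1, 2, 3, 4, 5, 6} — every language is covered.
No single referee has all 6 languages (the largest, S4, has 5), so 2 is optimal.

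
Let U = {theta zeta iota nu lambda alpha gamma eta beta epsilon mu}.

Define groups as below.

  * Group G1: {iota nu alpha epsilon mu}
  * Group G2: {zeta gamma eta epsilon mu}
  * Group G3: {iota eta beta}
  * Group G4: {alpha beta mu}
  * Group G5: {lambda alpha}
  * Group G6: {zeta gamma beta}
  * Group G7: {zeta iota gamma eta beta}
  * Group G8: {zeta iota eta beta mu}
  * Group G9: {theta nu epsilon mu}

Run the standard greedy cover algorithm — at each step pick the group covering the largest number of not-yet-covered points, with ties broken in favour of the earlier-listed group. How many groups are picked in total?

4

Greedy: pick G1 (covers 5 new) → pick G7 (covers 4 new) → pick G5 (covers 1 new) → pick G9 (covers 1 new). Total picks: 4.
(The true minimum cover uses only 3 groups, so greedy is not optimal here.)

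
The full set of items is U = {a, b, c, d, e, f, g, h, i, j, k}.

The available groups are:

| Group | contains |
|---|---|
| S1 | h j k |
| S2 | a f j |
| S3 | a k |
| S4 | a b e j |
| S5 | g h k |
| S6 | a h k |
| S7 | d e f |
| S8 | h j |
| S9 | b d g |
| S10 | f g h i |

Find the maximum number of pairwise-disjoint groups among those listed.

S3, S7, S8 are pairwise disjoint (S3={a,k}; S7={d,e,f}; S8={h,j}).
Every remaining group overlaps one of these, and no 4 of the listed groups are pairwise disjoint, so 3 is the maximum.

3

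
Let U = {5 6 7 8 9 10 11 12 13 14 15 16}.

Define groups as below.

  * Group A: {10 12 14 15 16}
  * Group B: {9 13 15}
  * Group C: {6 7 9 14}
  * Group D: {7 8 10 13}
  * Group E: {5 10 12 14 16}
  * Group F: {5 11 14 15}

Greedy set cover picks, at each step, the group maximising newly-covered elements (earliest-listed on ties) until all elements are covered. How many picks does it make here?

Greedy: pick A (covers 5 new) → pick C (covers 3 new) → pick D (covers 2 new) → pick F (covers 2 new). Total picks: 4.

4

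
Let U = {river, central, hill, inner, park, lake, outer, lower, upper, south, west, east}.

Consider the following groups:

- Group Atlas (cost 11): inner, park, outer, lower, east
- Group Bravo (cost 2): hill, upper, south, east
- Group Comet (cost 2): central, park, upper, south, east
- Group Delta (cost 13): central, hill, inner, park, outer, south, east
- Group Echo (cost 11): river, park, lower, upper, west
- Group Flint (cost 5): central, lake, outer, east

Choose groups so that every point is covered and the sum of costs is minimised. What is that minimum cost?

29

Atlas, Bravo, Echo, Flint together cover every point (Atlas ∪ Bravo ∪ Echo ∪ Flint = {river, central, hill, inner, park, lake, outer, lower, upper, south, west, east}); total cost 11 + 2 + 11 + 5 = 29.
The greedy pick Comet, Bravo, Flint, Echo, Atlas costs 31; no covering selection beats 29.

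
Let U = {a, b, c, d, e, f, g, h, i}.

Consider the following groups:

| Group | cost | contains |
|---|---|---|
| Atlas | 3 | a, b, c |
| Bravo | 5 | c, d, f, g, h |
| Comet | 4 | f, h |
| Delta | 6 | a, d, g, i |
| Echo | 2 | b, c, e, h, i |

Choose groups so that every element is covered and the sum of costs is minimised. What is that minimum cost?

Atlas, Bravo, Echo together cover every element (Atlas ∪ Bravo ∪ Echo = {a, b, c, d, e, f, g, h, i}); total cost 3 + 5 + 2 = 10.
No covering selection has total cost below 10.

10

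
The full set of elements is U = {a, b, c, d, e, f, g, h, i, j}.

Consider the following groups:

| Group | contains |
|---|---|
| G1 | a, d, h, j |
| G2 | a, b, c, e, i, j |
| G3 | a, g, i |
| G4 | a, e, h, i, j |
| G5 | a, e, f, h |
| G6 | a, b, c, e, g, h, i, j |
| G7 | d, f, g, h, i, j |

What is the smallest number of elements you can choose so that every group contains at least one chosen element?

2

T = {a, i} meets every group (each contains at least one member of T), and |T| = 2.
No single element lies in every group, so at least 2 are needed and 2 is optimal.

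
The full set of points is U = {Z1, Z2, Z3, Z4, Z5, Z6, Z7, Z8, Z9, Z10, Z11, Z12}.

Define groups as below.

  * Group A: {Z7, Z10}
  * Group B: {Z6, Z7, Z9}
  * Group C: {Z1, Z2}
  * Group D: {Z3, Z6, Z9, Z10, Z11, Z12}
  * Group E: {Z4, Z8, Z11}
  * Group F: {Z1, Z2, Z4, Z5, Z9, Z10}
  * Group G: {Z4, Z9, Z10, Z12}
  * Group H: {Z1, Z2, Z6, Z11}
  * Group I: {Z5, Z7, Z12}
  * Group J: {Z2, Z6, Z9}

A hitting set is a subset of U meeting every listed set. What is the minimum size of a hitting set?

4

T = {Z2, Z3, Z4, Z7} meets every group (each contains at least one member of T), and |T| = 4.
No choice of 3 points meets every group, so 4 is the minimum.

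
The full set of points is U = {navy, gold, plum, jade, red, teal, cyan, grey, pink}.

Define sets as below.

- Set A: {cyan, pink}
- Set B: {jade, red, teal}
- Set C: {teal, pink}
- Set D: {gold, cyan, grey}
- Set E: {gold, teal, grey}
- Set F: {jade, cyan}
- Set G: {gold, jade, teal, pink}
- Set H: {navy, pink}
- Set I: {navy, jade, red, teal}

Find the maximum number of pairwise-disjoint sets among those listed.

3

E, F, H are pairwise disjoint (E={gold,teal,grey}; F={jade,cyan}; H={navy,pink}).
Every remaining set overlaps one of these, and no 4 of the listed sets are pairwise disjoint, so 3 is the maximum.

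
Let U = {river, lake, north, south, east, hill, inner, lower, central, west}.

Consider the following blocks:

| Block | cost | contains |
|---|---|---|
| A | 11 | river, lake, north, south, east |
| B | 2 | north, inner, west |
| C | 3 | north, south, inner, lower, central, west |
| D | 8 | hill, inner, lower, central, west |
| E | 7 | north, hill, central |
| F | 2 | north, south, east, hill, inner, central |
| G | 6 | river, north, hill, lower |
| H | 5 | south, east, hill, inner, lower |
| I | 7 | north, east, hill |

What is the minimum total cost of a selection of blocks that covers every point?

16

A, C, F together cover every point (A ∪ C ∪ F = {river, lake, north, south, east, hill, inner, lower, central, west}); total cost 11 + 3 + 2 = 16.
No covering selection has total cost below 16.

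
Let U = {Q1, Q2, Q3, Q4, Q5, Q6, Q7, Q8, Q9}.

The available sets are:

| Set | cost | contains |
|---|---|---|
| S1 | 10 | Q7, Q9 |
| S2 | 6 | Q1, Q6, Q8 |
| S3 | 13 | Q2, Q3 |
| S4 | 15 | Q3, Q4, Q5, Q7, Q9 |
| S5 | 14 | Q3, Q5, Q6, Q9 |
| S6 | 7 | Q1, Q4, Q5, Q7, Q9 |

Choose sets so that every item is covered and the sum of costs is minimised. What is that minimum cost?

26

S2, S3, S6 together cover every item (S2 ∪ S3 ∪ S6 = {Q1, Q2, Q3, Q4, Q5, Q6, Q7, Q8, Q9}); total cost 6 + 13 + 7 = 26.
No covering selection has total cost below 26.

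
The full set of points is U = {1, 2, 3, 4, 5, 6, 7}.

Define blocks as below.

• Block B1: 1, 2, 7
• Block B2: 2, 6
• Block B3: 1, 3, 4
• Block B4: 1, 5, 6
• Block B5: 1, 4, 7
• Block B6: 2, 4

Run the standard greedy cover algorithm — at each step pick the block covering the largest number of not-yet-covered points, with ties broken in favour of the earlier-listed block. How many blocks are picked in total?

Greedy: pick B1 (covers 3 new) → pick B3 (covers 2 new) → pick B4 (covers 2 new). Total picks: 3.

3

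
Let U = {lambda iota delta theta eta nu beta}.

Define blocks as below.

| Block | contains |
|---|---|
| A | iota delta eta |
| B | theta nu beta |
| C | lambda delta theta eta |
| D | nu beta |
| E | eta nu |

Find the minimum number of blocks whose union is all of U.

3

A and C and D together: A ∪ C ∪ D = {lambda, iota, delta, theta, eta, nu, beta} — every item is covered.
Only C contains lambda, so C is forced; the remaining 3 items need at least 2 more blocks (each remaining block adds at most 2) — so at least 3 blocks are needed, and 3 is optimal.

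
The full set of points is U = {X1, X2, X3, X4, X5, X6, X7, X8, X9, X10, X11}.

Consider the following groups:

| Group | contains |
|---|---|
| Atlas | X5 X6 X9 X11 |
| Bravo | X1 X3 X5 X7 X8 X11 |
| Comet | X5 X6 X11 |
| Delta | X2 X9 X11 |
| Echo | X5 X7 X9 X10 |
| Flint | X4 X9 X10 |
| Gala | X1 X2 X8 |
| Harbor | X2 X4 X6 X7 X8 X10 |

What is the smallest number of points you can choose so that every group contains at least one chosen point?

3

The 3 points {X8, X10, X11} hit every group.
The groups Comet, Flint, Gala are pairwise disjoint, so any hitting set needs a separate point for each — at least 3. Hence 3 is optimal.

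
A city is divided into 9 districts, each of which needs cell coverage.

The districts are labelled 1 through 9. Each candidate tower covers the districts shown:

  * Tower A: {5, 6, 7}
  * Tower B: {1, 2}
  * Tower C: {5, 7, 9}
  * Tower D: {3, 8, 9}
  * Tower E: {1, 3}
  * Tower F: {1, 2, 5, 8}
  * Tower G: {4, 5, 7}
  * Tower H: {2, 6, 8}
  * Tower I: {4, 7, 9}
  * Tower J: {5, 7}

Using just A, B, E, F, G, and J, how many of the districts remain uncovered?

1

Union of A, B, E, F, G, J = {1, 2, 3, 4, 5, 6, 7, 8}.
Not covered: 9 — 1 district.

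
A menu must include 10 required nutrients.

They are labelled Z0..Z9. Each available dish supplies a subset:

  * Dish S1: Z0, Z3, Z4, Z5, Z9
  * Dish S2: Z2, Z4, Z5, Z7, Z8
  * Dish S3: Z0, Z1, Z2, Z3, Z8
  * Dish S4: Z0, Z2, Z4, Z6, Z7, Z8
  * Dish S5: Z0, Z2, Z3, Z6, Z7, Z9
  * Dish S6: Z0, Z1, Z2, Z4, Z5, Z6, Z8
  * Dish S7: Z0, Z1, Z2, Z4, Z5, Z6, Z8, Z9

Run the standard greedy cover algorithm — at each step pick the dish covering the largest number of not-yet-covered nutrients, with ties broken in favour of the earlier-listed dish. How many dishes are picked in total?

2

Greedy: pick S7 (covers 8 new) → pick S5 (covers 2 new). Total picks: 2.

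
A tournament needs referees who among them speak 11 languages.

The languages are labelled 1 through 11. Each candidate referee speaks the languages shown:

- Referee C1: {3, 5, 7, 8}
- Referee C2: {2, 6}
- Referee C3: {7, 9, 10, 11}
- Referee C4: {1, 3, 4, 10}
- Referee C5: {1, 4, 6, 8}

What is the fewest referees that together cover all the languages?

Take {C1, C2, C3, C4}. Their union is {1, 2, 3, 4, 5, 6, 7, 8, 9, 10, 11}, which is all 11 languages.
Only C2 contains 2, so C2 is forced; the remaining 9 languages need at least 3 more referees (each remaining referee adds at most 4) — so at least 4 referees are needed, and 4 is optimal.

4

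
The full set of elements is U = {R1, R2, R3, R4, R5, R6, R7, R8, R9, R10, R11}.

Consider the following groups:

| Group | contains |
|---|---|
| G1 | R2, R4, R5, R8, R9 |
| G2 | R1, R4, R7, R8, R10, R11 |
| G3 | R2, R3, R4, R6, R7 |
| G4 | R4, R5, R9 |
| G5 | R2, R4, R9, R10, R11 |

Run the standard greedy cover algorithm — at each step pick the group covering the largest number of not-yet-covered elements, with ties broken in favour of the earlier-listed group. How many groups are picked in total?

3

Greedy: pick G2 (covers 6 new) → pick G1 (covers 3 new) → pick G3 (covers 2 new). Total picks: 3.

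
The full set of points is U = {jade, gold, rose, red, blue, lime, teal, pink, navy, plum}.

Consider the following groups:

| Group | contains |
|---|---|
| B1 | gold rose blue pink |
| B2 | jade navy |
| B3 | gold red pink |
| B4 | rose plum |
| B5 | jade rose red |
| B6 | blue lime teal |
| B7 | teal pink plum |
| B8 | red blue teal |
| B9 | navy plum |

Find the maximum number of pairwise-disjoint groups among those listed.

4

B2, B3, B4, B6 are pairwise disjoint (B2={jade,navy}; B3={gold,red,pink}; B4={rose,plum}; B6={blue,lime,teal}).
Every remaining group overlaps one of these, and no 5 of the listed groups are pairwise disjoint, so 4 is the maximum.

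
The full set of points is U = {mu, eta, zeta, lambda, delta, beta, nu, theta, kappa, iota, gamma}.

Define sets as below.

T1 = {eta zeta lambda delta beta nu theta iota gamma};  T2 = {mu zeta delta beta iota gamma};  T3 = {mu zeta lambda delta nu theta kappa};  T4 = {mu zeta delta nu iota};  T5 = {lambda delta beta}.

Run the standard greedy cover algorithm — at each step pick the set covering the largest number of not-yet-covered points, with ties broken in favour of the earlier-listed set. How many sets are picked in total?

2

Greedy: pick T1 (covers 9 new) → pick T3 (covers 2 new). Total picks: 2.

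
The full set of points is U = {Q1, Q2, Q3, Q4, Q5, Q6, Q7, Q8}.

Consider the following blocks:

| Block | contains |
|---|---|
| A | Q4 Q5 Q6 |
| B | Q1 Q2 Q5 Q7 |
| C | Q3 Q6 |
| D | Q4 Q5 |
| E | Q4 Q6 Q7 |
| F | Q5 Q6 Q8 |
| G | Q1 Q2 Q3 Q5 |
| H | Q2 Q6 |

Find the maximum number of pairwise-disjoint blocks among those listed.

2

E, G are pairwise disjoint (E={Q4,Q6,Q7}; G={Q1,Q2,Q3,Q5}).
Every remaining block overlaps one of these, and no 3 of the listed blocks are pairwise disjoint, so 2 is the maximum.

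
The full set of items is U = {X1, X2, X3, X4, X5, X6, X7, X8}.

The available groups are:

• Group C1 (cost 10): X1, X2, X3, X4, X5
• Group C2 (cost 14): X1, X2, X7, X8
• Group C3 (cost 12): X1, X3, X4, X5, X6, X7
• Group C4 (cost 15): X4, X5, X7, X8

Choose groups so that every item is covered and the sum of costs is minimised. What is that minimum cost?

C2, C3 together cover every item (C2 ∪ C3 = {X1, X2, X3, X4, X5, X6, X7, X8}); total cost 14 + 12 = 26.
The greedy pick C1, C3, C2 costs 36; no covering selection beats 26.

26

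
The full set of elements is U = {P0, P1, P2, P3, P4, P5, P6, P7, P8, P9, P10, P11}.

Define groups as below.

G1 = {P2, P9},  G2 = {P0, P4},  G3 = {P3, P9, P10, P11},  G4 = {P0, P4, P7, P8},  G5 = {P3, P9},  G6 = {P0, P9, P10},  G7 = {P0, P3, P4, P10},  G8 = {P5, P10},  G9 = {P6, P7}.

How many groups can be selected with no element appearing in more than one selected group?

G1, G2, G8, G9 are pairwise disjoint (G1={P2,P9}; G2={P0,P4}; G8={P5,P10}; G9={P6,P7}).
Every remaining group overlaps one of these, and no 5 of the listed groups are pairwise disjoint, so 4 is the maximum.

4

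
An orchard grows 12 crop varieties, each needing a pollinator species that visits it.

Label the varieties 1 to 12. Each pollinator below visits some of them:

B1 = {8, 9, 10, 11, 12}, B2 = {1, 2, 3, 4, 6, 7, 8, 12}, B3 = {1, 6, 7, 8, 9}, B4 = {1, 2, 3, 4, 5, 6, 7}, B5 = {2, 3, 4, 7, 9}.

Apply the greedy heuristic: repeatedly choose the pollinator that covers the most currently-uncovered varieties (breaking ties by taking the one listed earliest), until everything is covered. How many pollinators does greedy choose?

Greedy: pick B2 (covers 8 new) → pick B1 (covers 3 new) → pick B4 (covers 1 new). Total picks: 3.
(The true minimum cover uses only 2 pollinators, so greedy is not optimal here.)

3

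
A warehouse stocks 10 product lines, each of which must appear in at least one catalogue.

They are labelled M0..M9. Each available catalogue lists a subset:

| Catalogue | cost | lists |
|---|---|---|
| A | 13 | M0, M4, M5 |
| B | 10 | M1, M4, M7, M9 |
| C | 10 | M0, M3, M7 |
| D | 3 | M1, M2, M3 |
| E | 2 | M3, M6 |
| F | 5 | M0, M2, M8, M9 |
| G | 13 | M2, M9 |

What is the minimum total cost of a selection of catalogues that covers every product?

A, B, E, F together cover every product (A ∪ B ∪ E ∪ F = {M0, M1, M2, M3, M4, M5, M6, M7, M8, M9}); total cost 13 + 10 + 2 + 5 = 30.
The greedy pick D, F, E, B, A costs 33; no covering selection beats 30.

30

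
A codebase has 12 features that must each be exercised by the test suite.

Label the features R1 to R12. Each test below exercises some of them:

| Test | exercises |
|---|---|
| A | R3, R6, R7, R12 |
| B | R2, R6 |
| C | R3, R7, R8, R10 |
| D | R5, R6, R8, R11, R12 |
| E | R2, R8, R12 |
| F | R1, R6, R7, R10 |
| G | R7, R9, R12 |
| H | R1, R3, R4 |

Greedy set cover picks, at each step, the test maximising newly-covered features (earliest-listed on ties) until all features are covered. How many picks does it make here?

Greedy: pick D (covers 5 new) → pick C (covers 3 new) → pick H (covers 2 new) → pick B (covers 1 new) → pick G (covers 1 new). Total picks: 5.

5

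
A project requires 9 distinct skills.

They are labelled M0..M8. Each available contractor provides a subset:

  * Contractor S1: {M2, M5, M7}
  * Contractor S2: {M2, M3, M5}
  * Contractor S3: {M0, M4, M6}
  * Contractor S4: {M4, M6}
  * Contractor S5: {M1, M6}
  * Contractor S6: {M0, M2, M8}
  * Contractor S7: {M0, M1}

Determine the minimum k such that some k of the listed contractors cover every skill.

5

S1 and S2 and S4 and S5 and S6 together: S1 ∪ S2 ∪ S4 ∪ S5 ∪ S6 = {M0, M1, M2, M3, M4, M5, M6, M7, M8} — every skill is covered.
No 4 of the 7 contractors cover everything (all 35 combinations miss at least one skill), so 5 is optimal.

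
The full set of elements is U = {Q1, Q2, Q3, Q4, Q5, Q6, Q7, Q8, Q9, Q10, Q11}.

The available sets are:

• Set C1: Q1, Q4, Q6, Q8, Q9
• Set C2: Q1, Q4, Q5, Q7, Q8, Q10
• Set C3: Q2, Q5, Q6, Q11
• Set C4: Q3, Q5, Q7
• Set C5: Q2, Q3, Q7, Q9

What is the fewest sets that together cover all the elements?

C2 and C3 and C5 together: C2 ∪ C3 ∪ C5 = {Q1, Q2, Q3, Q4, Q5, Q6, Q7, Q8, Q9, Q10, Q11} — every element is covered.
Only C2 contains Q10, so C2 is forced; the remaining 5 elements need at least 2 more sets (each remaining set adds at most 3) — so at least 3 sets are needed, and 3 is optimal.

3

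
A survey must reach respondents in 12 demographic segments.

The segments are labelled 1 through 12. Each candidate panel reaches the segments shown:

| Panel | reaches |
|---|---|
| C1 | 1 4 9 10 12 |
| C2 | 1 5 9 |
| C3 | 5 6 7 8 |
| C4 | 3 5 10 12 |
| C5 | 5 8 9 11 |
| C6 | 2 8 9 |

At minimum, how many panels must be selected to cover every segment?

5

Take {C1, C3, C4, C5, C6}. Their union is {1, 2, 3, 4, 5, 6, 7, 8, 9, 10, 11, 12}, which is all 12 segments.
No 4 of the 6 panels cover everything (all 15 combinations miss at least one segment), so 5 is optimal.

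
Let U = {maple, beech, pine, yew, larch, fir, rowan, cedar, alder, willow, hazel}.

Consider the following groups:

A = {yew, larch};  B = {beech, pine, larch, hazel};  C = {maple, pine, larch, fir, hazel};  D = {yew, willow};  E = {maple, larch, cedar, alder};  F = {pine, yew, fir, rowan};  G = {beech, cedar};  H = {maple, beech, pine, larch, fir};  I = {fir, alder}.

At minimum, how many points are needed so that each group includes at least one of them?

Take T = {yew, larch, cedar, alder}. Each listed group contains at least one of these, so T is a hitting set of size 4.
No choice of 3 points meets every group, so 4 is the minimum.

4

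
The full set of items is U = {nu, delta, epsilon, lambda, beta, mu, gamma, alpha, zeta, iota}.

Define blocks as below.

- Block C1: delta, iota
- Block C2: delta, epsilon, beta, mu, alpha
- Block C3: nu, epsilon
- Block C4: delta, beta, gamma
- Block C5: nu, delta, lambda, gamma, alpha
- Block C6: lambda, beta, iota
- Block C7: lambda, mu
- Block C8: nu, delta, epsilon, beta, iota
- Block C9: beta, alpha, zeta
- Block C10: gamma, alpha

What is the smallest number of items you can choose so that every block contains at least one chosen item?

H = {delta, epsilon, lambda, alpha} meets every block (each contains at least one member of H), and |H| = 4.
The blocks C1, C3, C7, C9 are pairwise disjoint, so any hitting set needs a separate item for each — at least 4. Hence 4 is optimal.

4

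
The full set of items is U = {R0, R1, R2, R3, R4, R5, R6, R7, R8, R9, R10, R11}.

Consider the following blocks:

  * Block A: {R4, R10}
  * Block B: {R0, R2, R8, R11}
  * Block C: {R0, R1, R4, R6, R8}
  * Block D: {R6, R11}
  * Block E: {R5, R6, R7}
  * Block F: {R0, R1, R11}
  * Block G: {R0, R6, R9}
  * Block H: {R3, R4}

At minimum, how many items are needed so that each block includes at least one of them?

The 3 items {R4, R6, R11} hit every block.
The blocks A, B, E are pairwise disjoint, so any hitting set needs a separate item for each — at least 3. Hence 3 is optimal.

3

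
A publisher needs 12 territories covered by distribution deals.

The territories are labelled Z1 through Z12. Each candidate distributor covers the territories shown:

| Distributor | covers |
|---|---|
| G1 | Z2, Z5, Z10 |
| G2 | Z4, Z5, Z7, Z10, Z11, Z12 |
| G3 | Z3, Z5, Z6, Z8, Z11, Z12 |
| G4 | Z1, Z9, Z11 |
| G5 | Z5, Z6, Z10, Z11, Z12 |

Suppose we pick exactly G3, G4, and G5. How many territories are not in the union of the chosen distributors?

3

Union of G3, G4, G5 = {Z1, Z3, Z5, Z6, Z8, Z9, Z10, Z11, Z12}.
Not covered: Z2, Z4, Z7 — 3 territories.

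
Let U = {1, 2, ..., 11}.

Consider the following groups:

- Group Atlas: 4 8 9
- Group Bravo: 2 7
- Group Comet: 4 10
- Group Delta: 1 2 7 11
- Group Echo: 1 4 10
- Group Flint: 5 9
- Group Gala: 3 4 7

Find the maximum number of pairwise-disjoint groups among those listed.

3

Bravo, Comet, Flint are pairwise disjoint (Bravo={2,7}; Comet={4,10}; Flint={5,9}).
Every remaining group overlaps one of these, and no 4 of the listed groups are pairwise disjoint, so 3 is the maximum.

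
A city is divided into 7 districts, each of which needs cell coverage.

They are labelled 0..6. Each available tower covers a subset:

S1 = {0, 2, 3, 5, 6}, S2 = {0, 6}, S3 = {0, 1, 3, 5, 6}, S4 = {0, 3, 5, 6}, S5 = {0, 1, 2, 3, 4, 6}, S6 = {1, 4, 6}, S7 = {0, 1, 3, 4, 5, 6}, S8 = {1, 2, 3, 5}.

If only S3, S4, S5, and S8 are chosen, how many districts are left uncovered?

0

Union of S3, S4, S5, S8 = {0, 1, 2, 3, 4, 5, 6} — that's every district, so 0 are uncovered.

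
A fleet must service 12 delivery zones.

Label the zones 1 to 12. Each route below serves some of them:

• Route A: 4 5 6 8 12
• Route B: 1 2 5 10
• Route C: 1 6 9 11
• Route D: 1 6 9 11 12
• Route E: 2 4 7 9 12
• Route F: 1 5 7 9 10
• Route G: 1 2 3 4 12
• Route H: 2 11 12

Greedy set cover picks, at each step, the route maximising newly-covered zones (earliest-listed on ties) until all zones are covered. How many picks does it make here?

Greedy: pick A (covers 5 new) → pick F (covers 4 new) → pick G (covers 2 new) → pick C (covers 1 new). Total picks: 4.

4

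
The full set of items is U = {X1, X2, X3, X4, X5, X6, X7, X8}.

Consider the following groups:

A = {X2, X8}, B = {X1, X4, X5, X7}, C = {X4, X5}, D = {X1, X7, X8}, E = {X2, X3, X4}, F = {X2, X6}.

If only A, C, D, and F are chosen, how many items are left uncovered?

1

Union of A, C, D, F = {X1, X2, X4, X5, X6, X7, X8}.
Not covered: X3 — 1 item.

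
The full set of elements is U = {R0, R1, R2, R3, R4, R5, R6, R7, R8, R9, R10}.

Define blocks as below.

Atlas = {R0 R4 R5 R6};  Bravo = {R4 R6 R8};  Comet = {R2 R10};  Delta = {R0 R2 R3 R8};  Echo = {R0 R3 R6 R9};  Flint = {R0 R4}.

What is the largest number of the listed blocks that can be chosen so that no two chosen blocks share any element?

Comet, Flint are pairwise disjoint (Comet={R2,R10}; Flint={R0,R4}).
Every remaining block overlaps one of these, and no 3 of the listed blocks are pairwise disjoint, so 2 is the maximum.

2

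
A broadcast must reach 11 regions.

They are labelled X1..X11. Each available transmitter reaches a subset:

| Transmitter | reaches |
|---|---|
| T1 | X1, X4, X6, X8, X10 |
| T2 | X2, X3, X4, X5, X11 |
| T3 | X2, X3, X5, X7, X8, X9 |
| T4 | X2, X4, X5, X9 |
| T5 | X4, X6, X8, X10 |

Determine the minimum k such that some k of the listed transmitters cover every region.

3

T1 and T2 and T3 together: T1 ∪ T2 ∪ T3 = {X1, X2, X3, X4, X5, X6, X7, X8, X9, X10, X11} — every region is covered.
Only T1 contains X1, so T1 is forced; the remaining 6 regions need at least 2 more transmitters (each remaining transmitter adds at most 5) — so at least 3 transmitters are needed, and 3 is optimal.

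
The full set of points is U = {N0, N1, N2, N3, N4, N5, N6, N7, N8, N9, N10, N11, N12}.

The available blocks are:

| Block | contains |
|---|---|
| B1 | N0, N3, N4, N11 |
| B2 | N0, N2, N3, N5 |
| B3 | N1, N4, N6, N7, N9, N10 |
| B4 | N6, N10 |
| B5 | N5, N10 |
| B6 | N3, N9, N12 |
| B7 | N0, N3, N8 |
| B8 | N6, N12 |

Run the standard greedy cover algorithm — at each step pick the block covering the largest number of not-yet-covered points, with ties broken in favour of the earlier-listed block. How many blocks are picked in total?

5

Greedy: pick B3 (covers 6 new) → pick B2 (covers 4 new) → pick B1 (covers 1 new) → pick B6 (covers 1 new) → pick B7 (covers 1 new). Total picks: 5.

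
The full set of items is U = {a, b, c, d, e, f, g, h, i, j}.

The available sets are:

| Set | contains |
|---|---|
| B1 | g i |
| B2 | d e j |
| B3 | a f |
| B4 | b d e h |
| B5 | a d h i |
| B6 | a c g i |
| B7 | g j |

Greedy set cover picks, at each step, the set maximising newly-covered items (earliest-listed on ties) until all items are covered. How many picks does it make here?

4

Greedy: pick B4 (covers 4 new) → pick B6 (covers 4 new) → pick B2 (covers 1 new) → pick B3 (covers 1 new). Total picks: 4.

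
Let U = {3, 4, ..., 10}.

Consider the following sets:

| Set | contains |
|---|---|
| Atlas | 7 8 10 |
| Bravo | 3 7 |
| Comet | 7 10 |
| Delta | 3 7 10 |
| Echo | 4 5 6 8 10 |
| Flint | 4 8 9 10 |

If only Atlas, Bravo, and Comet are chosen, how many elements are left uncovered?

4

Union of Atlas, Bravo, Comet = {3, 7, 8, 10}.
Not covered: 4, 5, 6, 9 — 4 elements.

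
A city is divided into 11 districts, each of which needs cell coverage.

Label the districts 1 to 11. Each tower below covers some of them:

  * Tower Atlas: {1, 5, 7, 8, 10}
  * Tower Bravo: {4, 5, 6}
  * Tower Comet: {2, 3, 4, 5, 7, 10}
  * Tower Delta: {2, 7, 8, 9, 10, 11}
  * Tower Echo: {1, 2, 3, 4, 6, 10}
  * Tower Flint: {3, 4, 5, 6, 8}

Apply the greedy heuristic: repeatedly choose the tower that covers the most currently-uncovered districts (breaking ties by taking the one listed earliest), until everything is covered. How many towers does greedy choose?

Greedy: pick Comet (covers 6 new) → pick Delta (covers 3 new) → pick Echo (covers 2 new). Total picks: 3.

3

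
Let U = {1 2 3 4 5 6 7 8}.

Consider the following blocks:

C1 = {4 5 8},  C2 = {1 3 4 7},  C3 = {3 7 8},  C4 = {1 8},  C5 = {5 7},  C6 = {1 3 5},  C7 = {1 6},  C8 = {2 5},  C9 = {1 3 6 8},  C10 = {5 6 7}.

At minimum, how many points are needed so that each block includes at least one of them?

Take H = {1, 5, 8}. Each listed block contains at least one of these, so H is a hitting set of size 3.
The blocks C3, C7, C8 are pairwise disjoint, so any hitting set needs a separate point for each — at least 3. Hence 3 is optimal.

3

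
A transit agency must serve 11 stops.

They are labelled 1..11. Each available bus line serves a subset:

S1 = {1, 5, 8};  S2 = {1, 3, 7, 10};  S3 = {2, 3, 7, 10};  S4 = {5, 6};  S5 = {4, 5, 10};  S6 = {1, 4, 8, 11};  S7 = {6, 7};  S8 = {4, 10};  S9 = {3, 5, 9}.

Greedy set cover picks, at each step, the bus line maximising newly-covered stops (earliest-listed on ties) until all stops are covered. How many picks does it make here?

5

Greedy: pick S2 (covers 4 new) → pick S6 (covers 3 new) → pick S4 (covers 2 new) → pick S3 (covers 1 new) → pick S9 (covers 1 new). Total picks: 5.
(The true minimum cover uses only 4 bus lines, so greedy is not optimal here.)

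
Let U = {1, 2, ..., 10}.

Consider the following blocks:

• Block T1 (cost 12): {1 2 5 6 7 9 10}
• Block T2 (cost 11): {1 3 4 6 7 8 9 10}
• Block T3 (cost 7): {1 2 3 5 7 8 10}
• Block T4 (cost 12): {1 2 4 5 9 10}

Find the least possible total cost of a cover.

T2, T3 together cover every point (T2 ∪ T3 = {1, 2, 3, 4, 5, 6, 7, 8, 9, 10}); total cost 11 + 7 = 18.
No covering selection has total cost below 18.

18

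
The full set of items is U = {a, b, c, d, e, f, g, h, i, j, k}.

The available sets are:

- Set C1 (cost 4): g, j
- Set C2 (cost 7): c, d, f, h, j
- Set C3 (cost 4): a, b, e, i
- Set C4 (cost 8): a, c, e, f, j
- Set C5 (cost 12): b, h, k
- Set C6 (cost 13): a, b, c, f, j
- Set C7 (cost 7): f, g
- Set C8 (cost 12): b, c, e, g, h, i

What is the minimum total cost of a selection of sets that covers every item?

C1, C2, C3, C5 together cover every item (C1 ∪ C2 ∪ C3 ∪ C5 = {a, b, c, d, e, f, g, h, i, j, k}); total cost 4 + 7 + 4 + 12 = 27.
No covering selection has total cost below 27.

27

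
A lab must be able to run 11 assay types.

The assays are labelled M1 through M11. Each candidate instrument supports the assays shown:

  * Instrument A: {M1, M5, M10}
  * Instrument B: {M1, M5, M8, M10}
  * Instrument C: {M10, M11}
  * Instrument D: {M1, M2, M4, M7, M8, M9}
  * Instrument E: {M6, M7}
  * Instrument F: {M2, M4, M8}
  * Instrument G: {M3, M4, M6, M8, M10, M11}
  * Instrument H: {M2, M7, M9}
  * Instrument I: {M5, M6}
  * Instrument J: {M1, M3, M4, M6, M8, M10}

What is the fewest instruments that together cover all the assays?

3

Take {D, G, I}. Their union is {M1, M2, M3, M4, M5, M6, M7, M8, M9, M10, M11}, which is all 11 assays.
No 2 of the 10 instruments cover everything (all 45 combinations miss at least one assay), so 3 is optimal.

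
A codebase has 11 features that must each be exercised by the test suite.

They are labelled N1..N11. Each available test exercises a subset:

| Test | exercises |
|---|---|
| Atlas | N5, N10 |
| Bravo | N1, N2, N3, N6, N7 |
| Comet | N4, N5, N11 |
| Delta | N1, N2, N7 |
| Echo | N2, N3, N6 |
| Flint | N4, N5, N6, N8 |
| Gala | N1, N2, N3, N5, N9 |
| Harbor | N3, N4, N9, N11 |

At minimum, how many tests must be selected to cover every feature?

Atlas and Bravo and Flint and Harbor together: Atlas ∪ Bravo ∪ Flint ∪ Harbor = {N1, N2, N3, N4, N5, N6, N7, N8, N9, N10, N11} — every feature is covered.
No 3 of the 8 tests cover everything (all 56 combinations miss at least one feature), so 4 is optimal.

4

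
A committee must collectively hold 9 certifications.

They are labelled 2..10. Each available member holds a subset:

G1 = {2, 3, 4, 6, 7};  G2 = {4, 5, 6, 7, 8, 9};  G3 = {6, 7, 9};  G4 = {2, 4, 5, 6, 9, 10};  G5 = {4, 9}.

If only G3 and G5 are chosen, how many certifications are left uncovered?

Union of G3, G5 = {4, 6, 7, 9}.
Not covered: 2, 3, 5, 8, 10 — 5 certifications.

5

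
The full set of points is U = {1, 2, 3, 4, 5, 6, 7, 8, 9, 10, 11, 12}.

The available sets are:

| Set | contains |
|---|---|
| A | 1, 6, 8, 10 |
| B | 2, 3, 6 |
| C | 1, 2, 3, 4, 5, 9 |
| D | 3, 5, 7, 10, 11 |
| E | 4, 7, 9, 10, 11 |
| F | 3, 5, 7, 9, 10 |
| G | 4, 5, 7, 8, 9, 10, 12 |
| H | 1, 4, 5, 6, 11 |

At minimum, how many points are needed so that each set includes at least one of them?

3

Take T = {4, 6, 10}. Each listed set contains at least one of these, so T is a hitting set of size 3.
No choice of 2 points meets every set, so 3 is the minimum.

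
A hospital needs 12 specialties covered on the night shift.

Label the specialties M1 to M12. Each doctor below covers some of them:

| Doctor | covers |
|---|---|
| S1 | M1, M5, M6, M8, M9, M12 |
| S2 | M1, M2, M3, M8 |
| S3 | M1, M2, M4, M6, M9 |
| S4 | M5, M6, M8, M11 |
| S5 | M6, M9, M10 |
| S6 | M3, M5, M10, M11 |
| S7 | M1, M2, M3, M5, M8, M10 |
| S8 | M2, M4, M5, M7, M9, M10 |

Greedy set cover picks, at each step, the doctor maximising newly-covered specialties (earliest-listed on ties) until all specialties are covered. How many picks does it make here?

Greedy: pick S1 (covers 6 new) → pick S8 (covers 4 new) → pick S6 (covers 2 new). Total picks: 3.

3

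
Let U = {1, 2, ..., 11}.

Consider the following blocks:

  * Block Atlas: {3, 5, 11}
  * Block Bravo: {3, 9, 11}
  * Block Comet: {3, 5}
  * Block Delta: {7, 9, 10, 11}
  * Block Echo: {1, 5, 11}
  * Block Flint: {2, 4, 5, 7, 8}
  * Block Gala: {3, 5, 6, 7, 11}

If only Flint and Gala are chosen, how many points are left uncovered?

3

Union of Flint, Gala = {2, 3, 4, 5, 6, 7, 8, 11}.
Not covered: 1, 9, 10 — 3 points.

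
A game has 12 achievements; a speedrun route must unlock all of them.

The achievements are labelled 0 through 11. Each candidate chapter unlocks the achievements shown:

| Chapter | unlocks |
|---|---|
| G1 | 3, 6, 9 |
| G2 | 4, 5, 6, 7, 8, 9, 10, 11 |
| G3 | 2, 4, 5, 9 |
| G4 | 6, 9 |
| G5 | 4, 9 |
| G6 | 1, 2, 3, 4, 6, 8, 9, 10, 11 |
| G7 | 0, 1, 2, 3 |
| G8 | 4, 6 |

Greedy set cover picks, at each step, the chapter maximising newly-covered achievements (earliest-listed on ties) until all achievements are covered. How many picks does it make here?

Greedy: pick G6 (covers 9 new) → pick G2 (covers 2 new) → pick G7 (covers 1 new). Total picks: 3.
(The true minimum cover uses only 2 chapters, so greedy is not optimal here.)

3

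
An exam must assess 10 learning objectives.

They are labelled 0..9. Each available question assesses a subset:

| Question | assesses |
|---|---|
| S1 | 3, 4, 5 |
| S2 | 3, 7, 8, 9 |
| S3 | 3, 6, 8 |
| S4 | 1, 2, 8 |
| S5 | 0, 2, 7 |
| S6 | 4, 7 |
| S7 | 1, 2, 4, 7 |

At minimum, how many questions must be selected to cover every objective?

Take {S1, S2, S3, S5, S7}. Their union is {0, 1, 2, 3, 4, 5, 6, 7, 8, 9}, which is all 10 objectives.
No 4 of the 7 questions cover everything (all 35 combinations miss at least one objective), so 5 is optimal.

5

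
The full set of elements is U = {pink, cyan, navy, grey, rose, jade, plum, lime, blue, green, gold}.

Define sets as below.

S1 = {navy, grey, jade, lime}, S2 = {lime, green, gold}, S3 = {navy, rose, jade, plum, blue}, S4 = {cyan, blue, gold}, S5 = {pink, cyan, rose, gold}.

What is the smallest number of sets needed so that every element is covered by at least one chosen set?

4

Take {S1, S2, S3, S5}. Their union is {pink, cyan, navy, grey, rose, jade, plum, lime, blue, green, gold}, which is all 11 elements.
No 3 of the 5 sets cover everything (all 10 combinations miss at least one element), so 4 is optimal.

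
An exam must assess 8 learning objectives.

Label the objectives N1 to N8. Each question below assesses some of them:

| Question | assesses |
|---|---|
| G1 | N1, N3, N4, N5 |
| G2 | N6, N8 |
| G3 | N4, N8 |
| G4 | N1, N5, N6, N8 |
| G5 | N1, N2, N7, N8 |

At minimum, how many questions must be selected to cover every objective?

3

G1 and G2 and G5 together: G1 ∪ G2 ∪ G5 = {N1, N2, N3, N4, N5, N6, N7, N8} — every objective is covered.
Only G5 contains N2, so G5 is forced; the remaining 4 objectives need at least 2 more questions (each remaining question adds at most 3) — so at least 3 questions are needed, and 3 is optimal.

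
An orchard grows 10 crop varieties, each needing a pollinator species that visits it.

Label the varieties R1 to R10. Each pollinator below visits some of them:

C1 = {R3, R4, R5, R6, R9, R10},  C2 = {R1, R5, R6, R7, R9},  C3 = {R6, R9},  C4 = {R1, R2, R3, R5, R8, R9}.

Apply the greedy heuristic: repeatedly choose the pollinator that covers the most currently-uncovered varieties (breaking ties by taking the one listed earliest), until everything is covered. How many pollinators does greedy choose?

3

Greedy: pick C1 (covers 6 new) → pick C4 (covers 3 new) → pick C2 (covers 1 new). Total picks: 3.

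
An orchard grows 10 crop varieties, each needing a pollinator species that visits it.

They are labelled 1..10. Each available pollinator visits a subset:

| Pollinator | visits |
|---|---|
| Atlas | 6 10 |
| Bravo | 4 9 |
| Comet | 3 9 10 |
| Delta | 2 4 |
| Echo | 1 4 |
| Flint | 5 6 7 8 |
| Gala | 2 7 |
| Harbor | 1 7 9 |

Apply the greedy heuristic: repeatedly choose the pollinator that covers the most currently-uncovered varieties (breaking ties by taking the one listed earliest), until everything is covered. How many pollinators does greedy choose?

Greedy: pick Flint (covers 4 new) → pick Comet (covers 3 new) → pick Delta (covers 2 new) → pick Echo (covers 1 new). Total picks: 4.

4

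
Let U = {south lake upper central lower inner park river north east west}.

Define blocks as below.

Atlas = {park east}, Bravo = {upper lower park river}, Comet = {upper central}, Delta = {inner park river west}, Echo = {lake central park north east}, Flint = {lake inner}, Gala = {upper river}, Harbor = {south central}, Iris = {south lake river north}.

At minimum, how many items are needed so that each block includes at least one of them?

4

The 4 items {lake, central, river, east} hit every block.
The blocks Atlas, Flint, Gala, Harbor are pairwise disjoint, so any hitting set needs a separate item for each — at least 4. Hence 4 is optimal.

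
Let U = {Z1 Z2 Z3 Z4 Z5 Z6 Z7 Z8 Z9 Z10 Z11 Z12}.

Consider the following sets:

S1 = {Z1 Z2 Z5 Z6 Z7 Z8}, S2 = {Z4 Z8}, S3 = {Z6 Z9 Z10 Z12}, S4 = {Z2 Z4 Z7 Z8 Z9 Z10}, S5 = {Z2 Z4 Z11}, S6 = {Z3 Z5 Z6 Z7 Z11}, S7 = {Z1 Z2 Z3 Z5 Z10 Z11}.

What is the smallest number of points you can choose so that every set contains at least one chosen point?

3

Take H = {Z4, Z7, Z10}. Each listed set contains at least one of these, so H is a hitting set of size 3.
No choice of 2 points meets every set, so 3 is the minimum.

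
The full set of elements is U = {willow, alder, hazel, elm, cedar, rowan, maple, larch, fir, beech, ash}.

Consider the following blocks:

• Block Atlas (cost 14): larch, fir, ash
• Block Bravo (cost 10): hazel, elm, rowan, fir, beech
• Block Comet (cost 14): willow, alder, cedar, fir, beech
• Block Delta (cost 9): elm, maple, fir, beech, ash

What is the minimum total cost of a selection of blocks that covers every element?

Atlas, Bravo, Comet, Delta together cover every element (Atlas ∪ Bravo ∪ Comet ∪ Delta = {willow, alder, hazel, elm, cedar, rowan, maple, larch, fir, beech, ash}); total cost 14 + 10 + 14 + 9 = 47.
No covering selection has total cost below 47.

47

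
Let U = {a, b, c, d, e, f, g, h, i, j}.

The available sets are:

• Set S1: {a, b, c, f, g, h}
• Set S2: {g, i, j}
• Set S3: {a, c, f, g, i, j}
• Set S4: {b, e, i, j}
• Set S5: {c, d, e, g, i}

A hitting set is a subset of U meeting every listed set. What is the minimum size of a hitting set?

2

T = {c, j} meets every set (each contains at least one member of T), and |T| = 2.
No single point lies in every set, so at least 2 are needed and 2 is optimal.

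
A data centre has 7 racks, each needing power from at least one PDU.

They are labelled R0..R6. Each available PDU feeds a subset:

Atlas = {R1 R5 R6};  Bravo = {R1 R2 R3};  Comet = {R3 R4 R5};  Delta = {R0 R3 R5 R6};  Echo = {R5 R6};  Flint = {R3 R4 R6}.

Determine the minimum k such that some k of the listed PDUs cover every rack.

3

Take {Bravo, Delta, Flint}. Their union is {R0, R1, R2, R3, R4, R5, R6}, which is all 7 racks.
Only Delta contains R0, so Delta is forced; the remaining 3 racks need at least 2 more PDUs (each remaining PDU adds at most 2) — so at least 3 PDUs are needed, and 3 is optimal.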